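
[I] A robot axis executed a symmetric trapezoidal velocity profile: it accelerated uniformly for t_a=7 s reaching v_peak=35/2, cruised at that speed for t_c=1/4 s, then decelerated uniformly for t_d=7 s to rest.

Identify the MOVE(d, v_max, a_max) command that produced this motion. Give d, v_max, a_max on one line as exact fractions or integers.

d=1015/8 v_max=35/2 a_max=5/2

a_max = (35/2)/7 = 5/2
d_a = ½·35/2·7 = 245/4; d_c = 35/2·1/4 = 35/8
d = 2·245/4 + 35/8 = 1015/8
t_c = 1/4 > 0 so v_max = 35/2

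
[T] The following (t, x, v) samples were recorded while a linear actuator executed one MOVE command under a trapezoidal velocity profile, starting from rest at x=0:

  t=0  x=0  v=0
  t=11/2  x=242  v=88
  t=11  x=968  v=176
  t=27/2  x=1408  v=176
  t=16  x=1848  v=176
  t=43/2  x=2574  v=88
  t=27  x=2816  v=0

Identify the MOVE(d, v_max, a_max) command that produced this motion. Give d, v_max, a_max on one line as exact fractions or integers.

d=2816 v_max=176 a_max=16

final state: t=27, x=2816, v=0 → d = 2816
a_max = (88−0)/(11/2−0) = 16
max v = 176 over t∈[11,16] → v_max = 176
check: 176·(11+5) = 2816 ✓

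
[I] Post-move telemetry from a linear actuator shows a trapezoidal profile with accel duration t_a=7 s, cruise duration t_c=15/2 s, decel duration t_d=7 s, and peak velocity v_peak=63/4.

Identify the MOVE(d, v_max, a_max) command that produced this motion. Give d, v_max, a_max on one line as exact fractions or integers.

a_max = (63/4)/7 = 9/4
d_a = ½·63/4·7 = 441/8; d_c = 63/4·15/2 = 945/8
d = 2·441/8 + 945/8 = 1827/8
t_c = 15/2 > 0 → v_max = v_peak = 63/4

d=1827/8 v_max=63/4 a_max=9/4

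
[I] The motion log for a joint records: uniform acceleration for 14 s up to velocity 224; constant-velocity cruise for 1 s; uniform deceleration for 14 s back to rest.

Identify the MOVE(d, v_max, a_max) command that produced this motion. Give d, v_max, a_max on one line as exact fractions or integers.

d=3360 v_max=224 a_max=16

a_max = 224/14 = 16
d_a = ½·224·14 = 1568; d_c = 224·1 = 224
d = 2·1568 + 224 = 3360
t_c = 1 > 0 ⇒ limit active, v_max = 224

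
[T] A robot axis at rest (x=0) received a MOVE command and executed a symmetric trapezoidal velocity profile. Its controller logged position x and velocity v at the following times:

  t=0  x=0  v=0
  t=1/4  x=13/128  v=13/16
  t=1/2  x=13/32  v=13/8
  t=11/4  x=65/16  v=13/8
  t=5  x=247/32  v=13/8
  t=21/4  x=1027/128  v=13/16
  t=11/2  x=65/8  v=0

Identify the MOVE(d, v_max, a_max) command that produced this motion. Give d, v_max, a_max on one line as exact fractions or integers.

d=65/8 v_max=13/8 a_max=13/4

final state: t=11/2, x=65/8, v=0 → d = 65/8
a_max = (13/16−0)/(1/4−0) = 13/4
max v = 13/8 over t∈[1/2,5] → v_max = 13/8
check: 13/8·(1/2+9/2) = 65/8 ✓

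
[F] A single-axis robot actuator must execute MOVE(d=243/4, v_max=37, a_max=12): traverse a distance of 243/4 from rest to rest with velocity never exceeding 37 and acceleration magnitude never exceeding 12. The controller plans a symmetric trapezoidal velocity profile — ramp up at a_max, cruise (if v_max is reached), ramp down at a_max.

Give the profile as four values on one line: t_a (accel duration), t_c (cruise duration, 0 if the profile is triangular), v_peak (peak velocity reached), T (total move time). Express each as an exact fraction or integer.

vₘ²/aₘ = 37²/12 = 1369/12
243/4 < 1369/12 ⇒ no cruise
v_peak = √(243/4·12) = √729 = 27
t_a = 27/12 = 9/4; t_c = 0
T = 2·9/4 = 9/2

t_a=9/4 t_c=0 v_peak=27 T=9/2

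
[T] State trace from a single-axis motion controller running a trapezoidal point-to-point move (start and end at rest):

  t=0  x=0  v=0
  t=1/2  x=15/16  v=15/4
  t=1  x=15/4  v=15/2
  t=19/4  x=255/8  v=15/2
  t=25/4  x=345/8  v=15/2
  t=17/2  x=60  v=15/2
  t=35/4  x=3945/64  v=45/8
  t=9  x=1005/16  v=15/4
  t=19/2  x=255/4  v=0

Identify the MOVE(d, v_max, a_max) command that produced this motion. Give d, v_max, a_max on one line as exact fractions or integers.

d=255/4 v_max=15/2 a_max=15/2

final state: t=19/2, x=255/4, v=0 → d = 255/4
a_max = (15/4−0)/(1/2−0) = 15/2
max v = 15/2 over t∈[1,17/2] → v_max = 15/2
check: 15/2·(1+15/2) = 255/4 ✓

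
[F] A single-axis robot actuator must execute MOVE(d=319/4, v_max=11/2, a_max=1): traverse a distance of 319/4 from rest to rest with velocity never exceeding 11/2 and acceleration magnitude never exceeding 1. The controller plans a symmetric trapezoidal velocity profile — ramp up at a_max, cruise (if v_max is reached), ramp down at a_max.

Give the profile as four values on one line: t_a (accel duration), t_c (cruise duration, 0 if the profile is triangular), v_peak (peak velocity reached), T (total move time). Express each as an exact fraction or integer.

v_max²/a_max = (11/2)²/1 = 121/4
319/4 ≥ 121/4 so v_max reached
t_a = (11/2)/1 = 11/2; v_peak = 11/2
d_cruise = 319/4 − 121/4 = 99/2; t_c = (99/2)/(11/2) = 9
T = 2·11/2 + 9 = 20

t_a=11/2 t_c=9 v_peak=11/2 T=20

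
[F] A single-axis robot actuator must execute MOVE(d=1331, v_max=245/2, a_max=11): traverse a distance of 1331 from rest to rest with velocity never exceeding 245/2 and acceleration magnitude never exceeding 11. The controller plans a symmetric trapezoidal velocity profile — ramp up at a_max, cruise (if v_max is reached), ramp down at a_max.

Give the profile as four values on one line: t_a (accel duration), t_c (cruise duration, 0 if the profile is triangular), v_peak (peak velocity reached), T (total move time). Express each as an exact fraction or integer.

t_a=11 t_c=0 v_peak=121 T=22

v_max²/a_max = (245/2)²/11 = 60025/44
1331 < 60025/44 so t_c = 0
v_peak = √(1331·11) = √14641 = 121
t_a = 121/11 = 11; t_c = 0
T = 2·11 = 22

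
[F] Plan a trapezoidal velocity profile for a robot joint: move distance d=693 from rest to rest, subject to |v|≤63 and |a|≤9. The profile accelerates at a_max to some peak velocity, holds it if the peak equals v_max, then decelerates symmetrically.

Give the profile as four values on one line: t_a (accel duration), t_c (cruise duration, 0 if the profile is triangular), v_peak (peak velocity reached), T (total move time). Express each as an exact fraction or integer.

t_a=7 t_c=4 v_peak=63 T=18

(v_max)²/a_max = 63²/9 = 441
693 ≥ 441 so v_max reached
t_a = 63/9 = 7; v_peak = 63
d_cruise = 693 − 441 = 252; t_c = 252/63 = 4
T = 2·7 + 4 = 18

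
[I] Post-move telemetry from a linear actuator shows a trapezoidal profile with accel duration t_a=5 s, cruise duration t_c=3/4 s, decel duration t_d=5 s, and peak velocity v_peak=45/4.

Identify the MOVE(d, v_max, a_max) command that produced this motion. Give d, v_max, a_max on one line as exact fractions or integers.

a_max = (45/4)/5 = 9/4
d_a = ½·45/4·5 = 225/8; d_c = 45/4·3/4 = 135/16
d = 2·225/8 + 135/16 = 1035/16
t_c = 3/4 > 0 ⇒ limit active, v_max = 45/4

d=1035/16 v_max=45/4 a_max=9/4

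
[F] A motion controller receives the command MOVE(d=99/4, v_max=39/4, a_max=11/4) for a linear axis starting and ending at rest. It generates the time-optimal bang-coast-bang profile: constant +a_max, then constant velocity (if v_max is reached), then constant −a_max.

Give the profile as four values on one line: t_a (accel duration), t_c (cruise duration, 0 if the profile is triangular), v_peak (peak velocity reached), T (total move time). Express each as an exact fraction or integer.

vₘ²/aₘ = (39/4)²/(11/4) = 1521/44
99/4 < 1521/44 ⇒ no cruise
v_peak = √(99/4·11/4) = √(1089/16) = 33/4
t_a = (33/4)/(11/4) = 3; t_c = 0
T = 2·3 = 6

t_a=3 t_c=0 v_peak=33/4 T=6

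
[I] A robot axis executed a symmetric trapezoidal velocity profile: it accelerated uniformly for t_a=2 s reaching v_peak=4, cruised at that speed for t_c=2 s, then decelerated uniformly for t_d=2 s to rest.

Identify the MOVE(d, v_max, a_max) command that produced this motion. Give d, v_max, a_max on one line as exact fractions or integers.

a_max = 4/2 = 2
d_a = ½·4·2 = 4; d_c = 4·2 = 8
d = 2·4 + 8 = 16
t_c = 2 > 0 ⇒ limit active, v_max = 4

d=16 v_max=4 a_max=2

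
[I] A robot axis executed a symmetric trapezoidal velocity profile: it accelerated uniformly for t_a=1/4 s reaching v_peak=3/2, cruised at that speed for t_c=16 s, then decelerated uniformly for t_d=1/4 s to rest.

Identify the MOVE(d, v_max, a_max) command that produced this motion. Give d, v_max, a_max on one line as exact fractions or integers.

d=195/8 v_max=3/2 a_max=6

a_max = (3/2)/(1/4) = 6
d_a = ½·3/2·1/4 = 3/16; d_c = 3/2·16 = 24
d = 2·3/16 + 24 = 195/8
t_c = 16 > 0 ⇒ limit active, v_max = 3/2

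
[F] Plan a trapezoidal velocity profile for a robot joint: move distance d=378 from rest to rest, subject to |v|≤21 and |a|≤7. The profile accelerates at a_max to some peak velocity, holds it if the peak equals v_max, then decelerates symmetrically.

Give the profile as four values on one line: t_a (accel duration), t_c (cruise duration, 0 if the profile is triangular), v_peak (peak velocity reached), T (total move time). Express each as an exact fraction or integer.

t_a=3 t_c=15 v_peak=21 T=21

(v_max)²/a_max = 21²/7 = 63
378 ≥ 63 so v_max reached
t_a = 21/7 = 3; v_peak = 21
d_cruise = 378 − 63 = 315; t_c = 315/21 = 15
T = 2·3 + 15 = 21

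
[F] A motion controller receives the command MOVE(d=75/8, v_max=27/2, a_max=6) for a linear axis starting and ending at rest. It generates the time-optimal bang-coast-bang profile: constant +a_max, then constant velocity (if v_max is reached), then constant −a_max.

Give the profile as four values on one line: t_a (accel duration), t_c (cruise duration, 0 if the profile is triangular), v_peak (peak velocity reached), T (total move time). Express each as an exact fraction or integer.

(v_max)²/a_max = (27/2)²/6 = 243/8
75/8 < 243/8 so t_c = 0
v_peak = √(75/8·6) = √(225/4) = 15/2
t_a = (15/2)/6 = 5/4; t_c = 0
T = 2·5/4 = 5/2

t_a=5/4 t_c=0 v_peak=15/2 T=5/2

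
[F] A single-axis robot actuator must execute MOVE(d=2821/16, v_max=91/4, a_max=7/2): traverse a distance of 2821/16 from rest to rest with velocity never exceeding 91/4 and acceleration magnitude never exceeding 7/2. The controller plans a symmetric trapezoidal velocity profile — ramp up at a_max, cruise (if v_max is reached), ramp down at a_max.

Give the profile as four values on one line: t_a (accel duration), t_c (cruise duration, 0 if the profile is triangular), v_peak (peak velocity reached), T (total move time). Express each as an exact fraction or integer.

(v_max)²/a_max = (91/4)²/(7/2) = 1183/8
2821/16 ≥ 1183/8 so v_max reached
t_a = (91/4)/(7/2) = 13/2; v_peak = 91/4
d_cruise = 2821/16 − 1183/8 = 455/16; t_c = (455/16)/(91/4) = 5/4
T = 2·13/2 + 5/4 = 57/4

t_a=13/2 t_c=5/4 v_peak=91/4 T=57/4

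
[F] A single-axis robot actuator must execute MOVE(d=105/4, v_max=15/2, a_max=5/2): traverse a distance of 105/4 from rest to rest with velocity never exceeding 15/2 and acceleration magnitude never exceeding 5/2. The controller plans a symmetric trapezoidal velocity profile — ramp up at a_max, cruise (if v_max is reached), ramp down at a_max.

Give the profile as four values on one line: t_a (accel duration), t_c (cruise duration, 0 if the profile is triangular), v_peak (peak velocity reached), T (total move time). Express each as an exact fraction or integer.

vₘ²/aₘ = (15/2)²/(5/2) = 45/2
105/4 ≥ 45/2 so v_max reached
t_a = (15/2)/(5/2) = 3; v_peak = 15/2
d_cruise = 105/4 − 45/2 = 15/4; t_c = (15/4)/(15/2) = 1/2
T = 2·3 + 1/2 = 13/2

t_a=3 t_c=1/2 v_peak=15/2 T=13/2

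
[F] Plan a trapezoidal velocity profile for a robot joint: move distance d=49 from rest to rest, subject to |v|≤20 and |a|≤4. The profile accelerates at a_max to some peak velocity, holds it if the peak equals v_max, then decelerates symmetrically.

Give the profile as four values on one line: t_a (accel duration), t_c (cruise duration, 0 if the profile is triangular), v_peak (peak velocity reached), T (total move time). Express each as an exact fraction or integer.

t_a=7/2 t_c=0 v_peak=14 T=7

(v_max)²/a_max = 20²/4 = 100
49 < 100 → triangular
v_peak = √(49·4) = √196 = 14
t_a = 14/4 = 7/2; t_c = 0
T = 2·7/2 = 7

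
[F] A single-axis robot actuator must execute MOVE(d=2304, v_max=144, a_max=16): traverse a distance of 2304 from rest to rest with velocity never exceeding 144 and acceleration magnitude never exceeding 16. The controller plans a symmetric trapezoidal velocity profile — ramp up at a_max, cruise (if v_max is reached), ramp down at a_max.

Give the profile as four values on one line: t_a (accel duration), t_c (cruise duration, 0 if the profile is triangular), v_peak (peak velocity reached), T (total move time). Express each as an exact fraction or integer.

t_a=9 t_c=7 v_peak=144 T=25

vₘ²/aₘ = 144²/16 = 1296
2304 ≥ 1296 → trapezoidal
t_a = 144/16 = 9; v_peak = 144
d_cruise = 2304 − 1296 = 1008; t_c = 1008/144 = 7
T = 2·9 + 7 = 25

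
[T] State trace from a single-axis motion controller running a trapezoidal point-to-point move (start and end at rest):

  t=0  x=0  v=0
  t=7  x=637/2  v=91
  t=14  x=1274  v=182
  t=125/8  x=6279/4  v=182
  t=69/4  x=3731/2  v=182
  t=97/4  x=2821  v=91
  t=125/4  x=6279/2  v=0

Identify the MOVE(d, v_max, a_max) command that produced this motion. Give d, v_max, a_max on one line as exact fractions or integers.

d=6279/2 v_max=182 a_max=13

final state: t=125/4, x=6279/2, v=0 → d = 6279/2
a_max = (91−0)/(7−0) = 13
max v = 182 over t∈[14,69/4] → v_max = 182
check: 182·(14+13/4) = 6279/2 ✓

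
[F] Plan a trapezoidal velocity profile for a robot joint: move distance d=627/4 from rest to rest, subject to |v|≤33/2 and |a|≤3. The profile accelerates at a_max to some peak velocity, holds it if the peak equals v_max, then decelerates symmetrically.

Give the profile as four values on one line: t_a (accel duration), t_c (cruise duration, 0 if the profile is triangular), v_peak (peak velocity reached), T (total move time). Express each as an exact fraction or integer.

t_a=11/2 t_c=4 v_peak=33/2 T=15

(v_max)²/a_max = (33/2)²/3 = 363/4
627/4 ≥ 363/4 so v_max reached
t_a = (33/2)/3 = 11/2; v_peak = 33/2
d_cruise = 627/4 − 363/4 = 66; t_c = 66/(33/2) = 4
T = 2·11/2 + 4 = 15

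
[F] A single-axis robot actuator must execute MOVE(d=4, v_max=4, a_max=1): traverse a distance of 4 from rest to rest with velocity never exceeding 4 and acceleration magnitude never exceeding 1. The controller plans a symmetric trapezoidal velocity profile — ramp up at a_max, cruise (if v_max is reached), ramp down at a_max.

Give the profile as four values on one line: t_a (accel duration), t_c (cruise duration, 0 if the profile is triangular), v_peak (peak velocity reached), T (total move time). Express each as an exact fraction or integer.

(v_max)²/a_max = 4²/1 = 16
4 < 16 ⇒ no cruise
v_peak = √(4·1) = √4 = 2
t_a = 2/1 = 2; t_c = 0
T = 2·2 = 4

t_a=2 t_c=0 v_peak=2 T=4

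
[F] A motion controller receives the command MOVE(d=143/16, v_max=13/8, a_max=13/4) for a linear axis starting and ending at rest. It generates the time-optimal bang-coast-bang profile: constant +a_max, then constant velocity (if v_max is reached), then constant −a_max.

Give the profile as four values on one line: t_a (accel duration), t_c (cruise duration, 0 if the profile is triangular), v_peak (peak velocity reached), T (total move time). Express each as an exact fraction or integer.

t_a=1/2 t_c=5 v_peak=13/8 T=6

vₘ²/aₘ = (13/8)²/(13/4) = 13/16
143/16 ≥ 13/16 → trapezoidal
t_a = (13/8)/(13/4) = 1/2; v_peak = 13/8
d_cruise = 143/16 − 13/16 = 65/8; t_c = (65/8)/(13/8) = 5
T = 2·1/2 + 5 = 6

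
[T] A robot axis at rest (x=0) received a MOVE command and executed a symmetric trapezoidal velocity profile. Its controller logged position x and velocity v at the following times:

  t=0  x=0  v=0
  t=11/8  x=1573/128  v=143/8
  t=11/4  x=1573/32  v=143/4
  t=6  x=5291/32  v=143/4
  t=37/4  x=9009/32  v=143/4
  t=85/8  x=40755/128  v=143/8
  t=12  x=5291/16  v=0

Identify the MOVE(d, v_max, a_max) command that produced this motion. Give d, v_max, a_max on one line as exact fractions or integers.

d=5291/16 v_max=143/4 a_max=13

final state: t=12, x=5291/16, v=0 → d = 5291/16
a_max = (143/8−0)/(11/8−0) = 13
max v = 143/4 over t∈[11/4,37/4] → v_max = 143/4
check: 143/4·(11/4+13/2) = 5291/16 ✓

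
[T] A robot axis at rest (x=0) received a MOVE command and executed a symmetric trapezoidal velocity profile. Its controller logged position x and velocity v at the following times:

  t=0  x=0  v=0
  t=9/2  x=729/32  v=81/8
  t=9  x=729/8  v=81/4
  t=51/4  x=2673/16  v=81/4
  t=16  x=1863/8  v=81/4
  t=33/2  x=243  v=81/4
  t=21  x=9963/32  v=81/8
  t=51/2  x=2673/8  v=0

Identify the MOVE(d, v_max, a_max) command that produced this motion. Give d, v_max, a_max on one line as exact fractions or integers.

d=2673/8 v_max=81/4 a_max=9/4

final state: t=51/2, x=2673/8, v=0 → d = 2673/8
a_max = (81/8−0)/(9/2−0) = 9/4
max v = 81/4 over t∈[9,33/2] → v_max = 81/4
check: 81/4·(9+15/2) = 2673/8 ✓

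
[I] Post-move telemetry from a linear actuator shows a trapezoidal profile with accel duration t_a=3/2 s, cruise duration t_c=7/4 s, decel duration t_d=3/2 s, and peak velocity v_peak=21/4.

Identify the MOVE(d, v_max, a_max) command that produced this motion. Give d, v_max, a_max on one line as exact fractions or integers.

d=273/16 v_max=21/4 a_max=7/2

a_max = (21/4)/(3/2) = 7/2
d_a = ½·21/4·3/2 = 63/16; d_c = 21/4·7/4 = 147/16
d = 2·63/16 + 147/16 = 273/16
t_c = 7/4 > 0 → v_max = v_peak = 21/4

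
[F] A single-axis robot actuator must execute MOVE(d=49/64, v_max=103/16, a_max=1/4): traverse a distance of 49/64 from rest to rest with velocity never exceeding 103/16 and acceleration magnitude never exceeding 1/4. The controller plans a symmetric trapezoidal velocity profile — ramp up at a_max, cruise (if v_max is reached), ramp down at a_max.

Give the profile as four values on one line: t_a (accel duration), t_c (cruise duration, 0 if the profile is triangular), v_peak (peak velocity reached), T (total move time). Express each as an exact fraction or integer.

t_a=7/4 t_c=0 v_peak=7/16 T=7/2

vₘ²/aₘ = (103/16)²/(1/4) = 10609/64
49/64 < 10609/64 ⇒ no cruise
v_peak = √(49/64·1/4) = √(49/256) = 7/16
t_a = (7/16)/(1/4) = 7/4; t_c = 0
T = 2·7/4 = 7/2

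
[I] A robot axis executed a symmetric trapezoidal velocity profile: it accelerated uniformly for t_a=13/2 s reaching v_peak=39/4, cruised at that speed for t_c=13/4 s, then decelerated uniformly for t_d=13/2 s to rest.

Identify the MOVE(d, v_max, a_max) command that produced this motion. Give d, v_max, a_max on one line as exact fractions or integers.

a_max = (39/4)/(13/2) = 3/2
d_a = ½·39/4·13/2 = 507/16; d_c = 39/4·13/4 = 507/16
d = 2·507/16 + 507/16 = 1521/16
t_c = 13/4 > 0 ⇒ limit active, v_max = 39/4

d=1521/16 v_max=39/4 a_max=3/2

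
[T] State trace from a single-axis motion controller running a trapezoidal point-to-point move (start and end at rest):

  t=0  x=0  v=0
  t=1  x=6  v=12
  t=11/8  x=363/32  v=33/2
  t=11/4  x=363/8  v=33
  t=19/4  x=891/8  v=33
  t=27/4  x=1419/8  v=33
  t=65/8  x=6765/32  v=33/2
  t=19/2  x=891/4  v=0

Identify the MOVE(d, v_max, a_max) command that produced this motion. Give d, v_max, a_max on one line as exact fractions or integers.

d=891/4 v_max=33 a_max=12

final state: t=19/2, x=891/4, v=0 → d = 891/4
a_max = (12−0)/(1−0) = 12
max v = 33 over t∈[11/4,27/4] → v_max = 33
check: 33·(11/4+4) = 891/4 ✓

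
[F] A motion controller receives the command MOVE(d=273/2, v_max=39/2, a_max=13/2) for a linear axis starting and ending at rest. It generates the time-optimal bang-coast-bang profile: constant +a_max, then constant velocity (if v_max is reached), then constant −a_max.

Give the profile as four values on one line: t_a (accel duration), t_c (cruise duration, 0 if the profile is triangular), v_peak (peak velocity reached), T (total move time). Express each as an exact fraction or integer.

t_a=3 t_c=4 v_peak=39/2 T=10

v_max²/a_max = (39/2)²/(13/2) = 117/2
273/2 ≥ 117/2 → trapezoidal
t_a = (39/2)/(13/2) = 3; v_peak = 39/2
d_cruise = 273/2 − 117/2 = 78; t_c = 78/(39/2) = 4
T = 2·3 + 4 = 10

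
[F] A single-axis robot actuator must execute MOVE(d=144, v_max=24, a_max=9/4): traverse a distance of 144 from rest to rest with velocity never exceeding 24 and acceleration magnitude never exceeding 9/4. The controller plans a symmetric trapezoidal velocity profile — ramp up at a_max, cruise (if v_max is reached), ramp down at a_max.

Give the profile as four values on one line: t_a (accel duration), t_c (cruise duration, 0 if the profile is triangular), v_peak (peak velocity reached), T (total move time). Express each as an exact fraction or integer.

t_a=8 t_c=0 v_peak=18 T=16

vₘ²/aₘ = 24²/(9/4) = 256
144 < 256 ⇒ no cruise
v_peak = √(144·9/4) = √324 = 18
t_a = 18/(9/4) = 8; t_c = 0
T = 2·8 = 16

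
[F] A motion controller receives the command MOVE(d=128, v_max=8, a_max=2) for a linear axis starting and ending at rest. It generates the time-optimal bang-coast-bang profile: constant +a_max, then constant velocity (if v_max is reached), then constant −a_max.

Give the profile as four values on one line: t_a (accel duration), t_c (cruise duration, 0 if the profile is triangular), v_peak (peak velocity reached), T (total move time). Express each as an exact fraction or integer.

t_a=4 t_c=12 v_peak=8 T=20

vₘ²/aₘ = 8²/2 = 32
128 ≥ 32 ⇒ cruise phase
t_a = 8/2 = 4; v_peak = 8
d_cruise = 128 − 32 = 96; t_c = 96/8 = 12
T = 2·4 + 12 = 20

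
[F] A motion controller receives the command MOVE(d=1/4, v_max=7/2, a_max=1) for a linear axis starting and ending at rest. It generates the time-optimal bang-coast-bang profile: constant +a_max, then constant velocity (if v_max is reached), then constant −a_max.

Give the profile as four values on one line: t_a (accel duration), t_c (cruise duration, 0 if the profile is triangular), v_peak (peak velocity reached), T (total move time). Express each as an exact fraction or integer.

t_a=1/2 t_c=0 v_peak=1/2 T=1

(v_max)²/a_max = (7/2)²/1 = 49/4
1/4 < 49/4 → triangular
v_peak = √(1/4·1) = √(1/4) = 1/2
t_a = (1/2)/1 = 1/2; t_c = 0
T = 2·1/2 = 1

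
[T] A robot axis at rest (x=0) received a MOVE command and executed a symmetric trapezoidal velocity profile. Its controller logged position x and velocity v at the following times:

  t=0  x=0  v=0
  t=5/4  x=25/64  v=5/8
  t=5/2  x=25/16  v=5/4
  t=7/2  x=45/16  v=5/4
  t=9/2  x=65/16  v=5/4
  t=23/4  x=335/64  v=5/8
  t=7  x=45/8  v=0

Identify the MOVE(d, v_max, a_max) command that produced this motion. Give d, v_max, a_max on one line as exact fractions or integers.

d=45/8 v_max=5/4 a_max=1/2

final state: t=7, x=45/8, v=0 → d = 45/8
a_max = (5/8−0)/(5/4−0) = 1/2
max v = 5/4 over t∈[5/2,9/2] → v_max = 5/4
check: 5/4·(5/2+2) = 45/8 ✓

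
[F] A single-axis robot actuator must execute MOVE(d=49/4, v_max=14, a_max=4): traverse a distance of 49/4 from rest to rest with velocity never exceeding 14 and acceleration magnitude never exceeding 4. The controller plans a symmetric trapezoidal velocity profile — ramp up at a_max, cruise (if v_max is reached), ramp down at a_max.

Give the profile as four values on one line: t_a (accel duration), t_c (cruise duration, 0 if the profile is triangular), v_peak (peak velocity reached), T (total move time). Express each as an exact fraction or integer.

(v_max)²/a_max = 14²/4 = 49
49/4 < 49 so t_c = 0
v_peak = √(49/4·4) = √49 = 7
t_a = 7/4; t_c = 0
T = 2·7/4 = 7/2

t_a=7/4 t_c=0 v_peak=7 T=7/2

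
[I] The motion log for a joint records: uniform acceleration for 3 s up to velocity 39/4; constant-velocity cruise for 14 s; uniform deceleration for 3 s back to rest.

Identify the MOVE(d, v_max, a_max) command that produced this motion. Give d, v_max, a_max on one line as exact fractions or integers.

a_max = (39/4)/3 = 13/4
d_a = ½·39/4·3 = 117/8; d_c = 39/4·14 = 273/2
d = 2·117/8 + 273/2 = 663/4
t_c = 14 > 0 → v_max = v_peak = 39/4

d=663/4 v_max=39/4 a_max=13/4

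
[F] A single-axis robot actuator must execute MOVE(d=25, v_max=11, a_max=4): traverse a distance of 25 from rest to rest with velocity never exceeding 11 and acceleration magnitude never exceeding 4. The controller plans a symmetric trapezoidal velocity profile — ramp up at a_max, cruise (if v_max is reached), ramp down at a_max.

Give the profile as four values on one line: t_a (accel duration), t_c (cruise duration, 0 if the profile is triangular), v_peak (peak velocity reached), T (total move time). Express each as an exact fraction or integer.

t_a=5/2 t_c=0 v_peak=10 T=5

v_max²/a_max = 11²/4 = 121/4
25 < 121/4 → triangular
v_peak = √(25·4) = √100 = 10
t_a = 10/4 = 5/2; t_c = 0
T = 2·5/2 = 5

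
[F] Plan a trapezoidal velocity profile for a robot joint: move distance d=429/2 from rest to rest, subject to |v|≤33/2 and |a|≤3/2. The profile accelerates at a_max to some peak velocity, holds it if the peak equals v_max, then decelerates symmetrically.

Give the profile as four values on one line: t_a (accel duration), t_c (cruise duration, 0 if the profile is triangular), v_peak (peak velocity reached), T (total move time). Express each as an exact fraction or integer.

vₘ²/aₘ = (33/2)²/(3/2) = 363/2
429/2 ≥ 363/2 ⇒ cruise phase
t_a = (33/2)/(3/2) = 11; v_peak = 33/2
d_cruise = 429/2 − 363/2 = 33; t_c = 33/(33/2) = 2
T = 2·11 + 2 = 24

t_a=11 t_c=2 v_peak=33/2 T=24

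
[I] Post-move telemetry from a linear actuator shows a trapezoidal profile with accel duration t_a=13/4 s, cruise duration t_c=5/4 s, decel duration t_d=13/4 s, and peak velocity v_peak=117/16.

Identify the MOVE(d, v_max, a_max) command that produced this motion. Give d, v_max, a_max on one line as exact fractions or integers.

d=1053/32 v_max=117/16 a_max=9/4

a_max = (117/16)/(13/4) = 9/4
d_a = ½·117/16·13/4 = 1521/128; d_c = 117/16·5/4 = 585/64
d = 2·1521/128 + 585/64 = 1053/32
t_c = 5/4 > 0 ⇒ limit active, v_max = 117/16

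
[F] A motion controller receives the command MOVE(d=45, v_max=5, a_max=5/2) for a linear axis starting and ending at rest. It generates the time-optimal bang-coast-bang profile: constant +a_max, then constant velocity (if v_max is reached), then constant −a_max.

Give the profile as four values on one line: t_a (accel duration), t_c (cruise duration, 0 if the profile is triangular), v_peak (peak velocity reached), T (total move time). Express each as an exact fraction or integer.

t_a=2 t_c=7 v_peak=5 T=11

v_max²/a_max = 5²/(5/2) = 10
45 ≥ 10 ⇒ cruise phase
t_a = 5/(5/2) = 2; v_peak = 5
d_cruise = 45 − 10 = 35; t_c = 35/5 = 7
T = 2·2 + 7 = 11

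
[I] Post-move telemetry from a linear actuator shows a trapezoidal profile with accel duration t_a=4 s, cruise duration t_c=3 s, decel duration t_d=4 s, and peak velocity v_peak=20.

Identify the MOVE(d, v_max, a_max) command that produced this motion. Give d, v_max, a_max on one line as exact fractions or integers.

a_max = 20/4 = 5
d_a = ½·20·4 = 40; d_c = 20·3 = 60
d = 2·40 + 60 = 140
t_c = 3 > 0 ⇒ limit active, v_max = 20

d=140 v_max=20 a_max=5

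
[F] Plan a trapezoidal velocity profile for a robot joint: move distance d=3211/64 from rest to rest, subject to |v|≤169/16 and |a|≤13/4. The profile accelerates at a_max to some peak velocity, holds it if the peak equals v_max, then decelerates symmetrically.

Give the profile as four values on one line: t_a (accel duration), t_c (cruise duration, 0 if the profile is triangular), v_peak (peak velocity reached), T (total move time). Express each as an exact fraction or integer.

vₘ²/aₘ = (169/16)²/(13/4) = 2197/64
3211/64 ≥ 2197/64 ⇒ cruise phase
t_a = (169/16)/(13/4) = 13/4; v_peak = 169/16
d_cruise = 3211/64 − 2197/64 = 507/32; t_c = (507/32)/(169/16) = 3/2
T = 2·13/4 + 3/2 = 8

t_a=13/4 t_c=3/2 v_peak=169/16 T=8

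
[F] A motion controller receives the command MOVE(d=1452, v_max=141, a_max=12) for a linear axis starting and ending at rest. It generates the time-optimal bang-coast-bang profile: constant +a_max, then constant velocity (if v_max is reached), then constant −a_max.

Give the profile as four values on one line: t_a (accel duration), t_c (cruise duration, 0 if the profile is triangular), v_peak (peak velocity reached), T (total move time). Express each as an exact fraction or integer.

v_max²/a_max = 141²/12 = 6627/4
1452 < 6627/4 → triangular
v_peak = √(1452·12) = √17424 = 132
t_a = 132/12 = 11; t_c = 0
T = 2·11 = 22

t_a=11 t_c=0 v_peak=132 T=22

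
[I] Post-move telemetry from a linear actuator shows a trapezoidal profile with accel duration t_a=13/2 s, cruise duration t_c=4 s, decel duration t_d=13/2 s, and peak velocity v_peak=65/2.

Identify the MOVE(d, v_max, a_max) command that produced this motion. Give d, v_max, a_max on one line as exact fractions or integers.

d=1365/4 v_max=65/2 a_max=5

a_max = (65/2)/(13/2) = 5
d_a = ½·65/2·13/2 = 845/8; d_c = 65/2·4 = 130
d = 2·845/8 + 130 = 1365/4
t_c = 4 > 0 so v_max = 65/2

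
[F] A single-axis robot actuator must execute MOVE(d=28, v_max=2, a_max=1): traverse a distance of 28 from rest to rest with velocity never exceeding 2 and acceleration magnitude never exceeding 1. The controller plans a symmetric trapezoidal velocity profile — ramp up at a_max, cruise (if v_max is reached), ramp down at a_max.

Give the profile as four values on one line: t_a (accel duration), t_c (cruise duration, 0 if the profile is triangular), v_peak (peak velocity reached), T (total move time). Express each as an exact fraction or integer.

(v_max)²/a_max = 2²/1 = 4
28 ≥ 4 ⇒ cruise phase
t_a = 2/1 = 2; v_peak = 2
d_cruise = 28 − 4 = 24; t_c = 24/2 = 12
T = 2·2 + 12 = 16

t_a=2 t_c=12 v_peak=2 T=16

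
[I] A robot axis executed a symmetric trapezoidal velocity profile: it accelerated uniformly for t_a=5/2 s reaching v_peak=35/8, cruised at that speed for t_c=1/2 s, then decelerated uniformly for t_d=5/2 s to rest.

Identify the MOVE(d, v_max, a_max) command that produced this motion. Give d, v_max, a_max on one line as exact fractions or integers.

d=105/8 v_max=35/8 a_max=7/4

a_max = (35/8)/(5/2) = 7/4
d_a = ½·35/8·5/2 = 175/32; d_c = 35/8·1/2 = 35/16
d = 2·175/32 + 35/16 = 105/8
t_c = 1/2 > 0 so v_max = 35/8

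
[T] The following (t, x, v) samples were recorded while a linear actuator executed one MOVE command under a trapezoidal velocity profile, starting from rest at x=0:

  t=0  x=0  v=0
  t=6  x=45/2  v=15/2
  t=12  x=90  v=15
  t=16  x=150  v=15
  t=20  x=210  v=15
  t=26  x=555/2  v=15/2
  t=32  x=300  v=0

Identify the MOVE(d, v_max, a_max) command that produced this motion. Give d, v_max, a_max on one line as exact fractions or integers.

final state: t=32, x=300, v=0 → d = 300
a_max = (15/2−0)/(6−0) = 5/4
max v = 15 over t∈[12,20] → v_max = 15
check: 15·(12+8) = 300 ✓

d=300 v_max=15 a_max=5/4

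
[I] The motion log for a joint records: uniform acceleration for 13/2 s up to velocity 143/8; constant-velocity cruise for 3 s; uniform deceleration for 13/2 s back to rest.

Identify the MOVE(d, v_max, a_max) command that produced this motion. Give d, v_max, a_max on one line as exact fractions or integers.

d=2717/16 v_max=143/8 a_max=11/4

a_max = (143/8)/(13/2) = 11/4
d_a = ½·143/8·13/2 = 1859/32; d_c = 143/8·3 = 429/8
d = 2·1859/32 + 429/8 = 2717/16
t_c = 3 > 0 so v_max = 143/8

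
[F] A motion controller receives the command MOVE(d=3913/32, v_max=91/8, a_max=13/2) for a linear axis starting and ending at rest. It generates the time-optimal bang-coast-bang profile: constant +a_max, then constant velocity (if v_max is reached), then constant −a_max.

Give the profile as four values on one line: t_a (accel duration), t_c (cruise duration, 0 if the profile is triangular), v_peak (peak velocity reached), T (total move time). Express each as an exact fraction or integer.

(v_max)²/a_max = (91/8)²/(13/2) = 637/32
3913/32 ≥ 637/32 → trapezoidal
t_a = (91/8)/(13/2) = 7/4; v_peak = 91/8
d_cruise = 3913/32 − 637/32 = 819/8; t_c = (819/8)/(91/8) = 9
T = 2·7/4 + 9 = 25/2

t_a=7/4 t_c=9 v_peak=91/8 T=25/2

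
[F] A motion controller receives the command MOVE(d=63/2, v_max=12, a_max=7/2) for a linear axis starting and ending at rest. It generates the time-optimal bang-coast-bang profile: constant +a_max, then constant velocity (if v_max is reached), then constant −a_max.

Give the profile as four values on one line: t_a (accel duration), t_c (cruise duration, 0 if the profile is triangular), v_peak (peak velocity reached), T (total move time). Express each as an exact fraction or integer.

v_max²/a_max = 12²/(7/2) = 288/7
63/2 < 288/7 ⇒ no cruise
v_peak = √(63/2·7/2) = √(441/4) = 21/2
t_a = (21/2)/(7/2) = 3; t_c = 0
T = 2·3 = 6

t_a=3 t_c=0 v_peak=21/2 T=6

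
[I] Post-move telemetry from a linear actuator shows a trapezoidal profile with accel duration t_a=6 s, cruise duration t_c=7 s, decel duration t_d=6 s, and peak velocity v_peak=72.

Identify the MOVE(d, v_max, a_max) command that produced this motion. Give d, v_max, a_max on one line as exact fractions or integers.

d=936 v_max=72 a_max=12

a_max = 72/6 = 12
d_a = ½·72·6 = 216; d_c = 72·7 = 504
d = 2·216 + 504 = 936
t_c = 7 > 0 so v_max = 72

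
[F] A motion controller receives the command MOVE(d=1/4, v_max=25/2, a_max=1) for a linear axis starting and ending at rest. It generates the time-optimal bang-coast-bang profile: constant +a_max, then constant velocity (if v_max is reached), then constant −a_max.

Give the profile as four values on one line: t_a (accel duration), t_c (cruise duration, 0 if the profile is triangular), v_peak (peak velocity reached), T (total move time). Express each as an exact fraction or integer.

t_a=1/2 t_c=0 v_peak=1/2 T=1

v_max²/a_max = (25/2)²/1 = 625/4
1/4 < 625/4 → triangular
v_peak = √(1/4·1) = √(1/4) = 1/2
t_a = (1/2)/1 = 1/2; t_c = 0
T = 2·1/2 = 1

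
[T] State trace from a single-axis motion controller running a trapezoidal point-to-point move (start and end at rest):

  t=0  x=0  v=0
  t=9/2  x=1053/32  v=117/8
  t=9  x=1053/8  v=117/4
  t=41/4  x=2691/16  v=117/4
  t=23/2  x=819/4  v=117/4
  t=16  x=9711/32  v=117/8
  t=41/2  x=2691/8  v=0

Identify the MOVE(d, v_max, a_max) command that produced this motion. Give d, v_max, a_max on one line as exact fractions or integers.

d=2691/8 v_max=117/4 a_max=13/4

final state: t=41/2, x=2691/8, v=0 → d = 2691/8
a_max = (117/8−0)/(9/2−0) = 13/4
max v = 117/4 over t∈[9,23/2] → v_max = 117/4
check: 117/4·(9+5/2) = 2691/8 ✓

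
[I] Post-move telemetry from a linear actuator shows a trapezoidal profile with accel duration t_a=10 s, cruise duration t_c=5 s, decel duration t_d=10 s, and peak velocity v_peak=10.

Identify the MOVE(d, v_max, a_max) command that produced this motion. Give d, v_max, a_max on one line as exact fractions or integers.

d=150 v_max=10 a_max=1

a_max = 10/10 = 1
d_a = ½·10·10 = 50; d_c = 10·5 = 50
d = 2·50 + 50 = 150
t_c = 5 > 0 ⇒ limit active, v_max = 10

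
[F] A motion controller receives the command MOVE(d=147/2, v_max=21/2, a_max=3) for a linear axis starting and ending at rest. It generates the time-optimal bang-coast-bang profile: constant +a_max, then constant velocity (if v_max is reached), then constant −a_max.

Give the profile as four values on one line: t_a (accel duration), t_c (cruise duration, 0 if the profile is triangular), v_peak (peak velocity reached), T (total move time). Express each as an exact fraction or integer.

t_a=7/2 t_c=7/2 v_peak=21/2 T=21/2

(v_max)²/a_max = (21/2)²/3 = 147/4
147/2 ≥ 147/4 so v_max reached
t_a = (21/2)/3 = 7/2; v_peak = 21/2
d_cruise = 147/2 − 147/4 = 147/4; t_c = (147/4)/(21/2) = 7/2
T = 2·7/2 + 7/2 = 21/2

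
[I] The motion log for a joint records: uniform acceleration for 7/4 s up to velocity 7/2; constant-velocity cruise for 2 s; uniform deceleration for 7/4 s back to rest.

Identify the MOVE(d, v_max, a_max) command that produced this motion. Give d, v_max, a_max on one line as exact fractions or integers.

a_max = (7/2)/(7/4) = 2
d_a = ½·7/2·7/4 = 49/16; d_c = 7/2·2 = 7
d = 2·49/16 + 7 = 105/8
t_c = 2 > 0 → v_max = v_peak = 7/2

d=105/8 v_max=7/2 a_max=2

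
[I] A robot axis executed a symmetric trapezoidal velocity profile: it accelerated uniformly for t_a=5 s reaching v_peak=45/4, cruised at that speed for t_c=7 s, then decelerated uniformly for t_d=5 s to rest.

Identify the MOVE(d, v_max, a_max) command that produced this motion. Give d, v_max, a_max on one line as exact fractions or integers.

a_max = (45/4)/5 = 9/4
d_a = ½·45/4·5 = 225/8; d_c = 45/4·7 = 315/4
d = 2·225/8 + 315/4 = 135
t_c = 7 > 0 → v_max = v_peak = 45/4

d=135 v_max=45/4 a_max=9/4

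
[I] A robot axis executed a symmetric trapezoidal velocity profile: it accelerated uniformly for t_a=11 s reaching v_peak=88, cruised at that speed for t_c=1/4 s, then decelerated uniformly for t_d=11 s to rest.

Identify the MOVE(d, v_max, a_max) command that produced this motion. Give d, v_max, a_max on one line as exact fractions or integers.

d=990 v_max=88 a_max=8

a_max = 88/11 = 8
d_a = ½·88·11 = 484; d_c = 88·1/4 = 22
d = 2·484 + 22 = 990
t_c = 1/4 > 0 ⇒ limit active, v_max = 88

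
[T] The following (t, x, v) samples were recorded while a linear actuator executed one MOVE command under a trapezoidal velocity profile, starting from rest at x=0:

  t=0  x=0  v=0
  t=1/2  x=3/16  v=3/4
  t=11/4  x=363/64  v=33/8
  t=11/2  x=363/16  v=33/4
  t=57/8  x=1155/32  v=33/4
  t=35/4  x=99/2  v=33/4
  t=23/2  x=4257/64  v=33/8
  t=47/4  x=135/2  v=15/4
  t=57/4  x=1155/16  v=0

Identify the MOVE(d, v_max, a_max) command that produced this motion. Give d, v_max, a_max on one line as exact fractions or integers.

d=1155/16 v_max=33/4 a_max=3/2

final state: t=57/4, x=1155/16, v=0 → d = 1155/16
a_max = (3/4−0)/(1/2−0) = 3/2
max v = 33/4 over t∈[11/2,35/4] → v_max = 33/4
check: 33/4·(11/2+13/4) = 1155/16 ✓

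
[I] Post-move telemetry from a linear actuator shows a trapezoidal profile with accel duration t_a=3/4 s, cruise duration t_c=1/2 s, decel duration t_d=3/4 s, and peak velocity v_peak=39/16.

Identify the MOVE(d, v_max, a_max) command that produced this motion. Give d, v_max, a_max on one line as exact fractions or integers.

a_max = (39/16)/(3/4) = 13/4
d_a = ½·39/16·3/4 = 117/128; d_c = 39/16·1/2 = 39/32
d = 2·117/128 + 39/32 = 195/64
t_c = 1/2 > 0 → v_max = v_peak = 39/16

d=195/64 v_max=39/16 a_max=13/4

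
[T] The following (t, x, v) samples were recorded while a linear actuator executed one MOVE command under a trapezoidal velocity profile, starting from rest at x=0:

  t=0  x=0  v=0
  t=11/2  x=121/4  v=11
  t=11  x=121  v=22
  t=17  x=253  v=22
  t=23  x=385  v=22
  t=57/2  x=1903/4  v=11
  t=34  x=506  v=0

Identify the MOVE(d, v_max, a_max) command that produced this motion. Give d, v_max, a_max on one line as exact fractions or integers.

d=506 v_max=22 a_max=2

final state: t=34, x=506, v=0 → d = 506
a_max = (11−0)/(11/2−0) = 2
max v = 22 over t∈[11,23] → v_max = 22
check: 22·(11+12) = 506 ✓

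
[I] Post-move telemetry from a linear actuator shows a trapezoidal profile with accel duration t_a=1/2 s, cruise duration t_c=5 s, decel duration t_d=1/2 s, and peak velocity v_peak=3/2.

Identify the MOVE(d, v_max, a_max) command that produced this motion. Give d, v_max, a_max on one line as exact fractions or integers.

a_max = (3/2)/(1/2) = 3
d_a = ½·3/2·1/2 = 3/8; d_c = 3/2·5 = 15/2
d = 2·3/8 + 15/2 = 33/4
t_c = 5 > 0 ⇒ limit active, v_max = 3/2

d=33/4 v_max=3/2 a_max=3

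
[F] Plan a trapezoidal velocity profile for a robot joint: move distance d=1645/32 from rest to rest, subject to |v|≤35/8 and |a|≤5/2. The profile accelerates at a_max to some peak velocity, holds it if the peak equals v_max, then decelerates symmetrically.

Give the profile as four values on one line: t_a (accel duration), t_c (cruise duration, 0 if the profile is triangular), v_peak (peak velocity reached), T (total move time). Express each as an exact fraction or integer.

vₘ²/aₘ = (35/8)²/(5/2) = 245/32
1645/32 ≥ 245/32 → trapezoidal
t_a = (35/8)/(5/2) = 7/4; v_peak = 35/8
d_cruise = 1645/32 − 245/32 = 175/4; t_c = (175/4)/(35/8) = 10
T = 2·7/4 + 10 = 27/2

t_a=7/4 t_c=10 v_peak=35/8 T=27/2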